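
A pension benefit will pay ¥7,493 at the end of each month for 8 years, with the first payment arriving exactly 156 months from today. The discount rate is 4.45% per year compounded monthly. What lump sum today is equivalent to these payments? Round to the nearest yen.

Ordinary annuity of 96 payments, first payment at period 156.
Periodic rate r = 0.0445/12 per month; n is counted in months.
The ordinary-annuity PV formula values the stream one period before the first payment (period 155); discount that back 155 periods:
PV₀ = 7,493 × [1 − (1+r)^−96] / r × (1+r)^−155 = ¥340,468

¥340,468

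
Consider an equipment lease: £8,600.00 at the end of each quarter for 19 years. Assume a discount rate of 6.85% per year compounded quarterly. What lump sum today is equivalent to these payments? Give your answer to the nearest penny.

£364,018.16

This is an ordinary annuity: 76 payments of £8,600.00 at the end of each quarter.
Periodic rate r = 0.0685/4 per quarter; n is counted in quarters.
PV = PMT × [(1 − (1+r)^−n)/r] = 8,600 × [1 − (1+r)^−76] / r = £364,018.16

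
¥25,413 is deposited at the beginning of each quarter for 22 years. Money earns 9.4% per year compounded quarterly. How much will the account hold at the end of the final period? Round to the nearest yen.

This is an annuity due: 88 deposits of ¥25,413 at the beginning of each quarter.
Periodic rate r = 0.094/4 per quarter; n is counted in quarters.
FV = PMT × [((1+r)^n − 1)/r] × (1+r) = 25,413 × [(1+r)^88 − 1] / r × (1+r) = ¥7,440,040

¥7,440,040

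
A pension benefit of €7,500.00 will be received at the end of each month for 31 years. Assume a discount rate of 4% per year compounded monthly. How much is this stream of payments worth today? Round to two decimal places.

€1,597,541.47

This is an ordinary annuity: 372 payments of €7,500.00 at the end of each month.
Periodic rate r = 0.04/12 per month; n is counted in months.
PV = PMT × [(1 − (1+r)^−n)/r] = 7,500 × [1 − (1+r)^−372] / r = €1,597,541.47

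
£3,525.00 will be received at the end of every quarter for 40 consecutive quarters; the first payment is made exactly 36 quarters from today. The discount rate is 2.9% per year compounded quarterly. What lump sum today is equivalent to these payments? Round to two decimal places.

Ordinary annuity of 40 payments, first payment at period 36.
Periodic rate r = 0.029/4 per quarter; n is counted in quarters.
The ordinary-annuity PV formula values the stream one period before the first payment (period 35); discount that back 35 periods:
PV₀ = 3,525 × [1 − (1+r)^−40] / r × (1+r)^−35 = £94,756.54

£94,756.54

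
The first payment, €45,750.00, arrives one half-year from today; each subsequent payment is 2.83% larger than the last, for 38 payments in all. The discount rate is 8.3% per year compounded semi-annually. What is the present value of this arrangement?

€1,331,299.26

Periodic rate r = 0.083/2 per half-year; n is counted in half-years.
Growing ordinary annuity: PV = PMT₁ × [1 − ((1+g)/(1+r))^n] / (r − g) = 45,750 × [1 − ((1+0.0283)/(1+r))^38] / (r − 0.0283) = €1,331,299.26.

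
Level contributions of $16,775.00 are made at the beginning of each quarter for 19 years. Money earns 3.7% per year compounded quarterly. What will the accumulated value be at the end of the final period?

This is an annuity due: 76 deposits of $16,775.00 at the beginning of each quarter.
Periodic rate r = 0.037/4 per quarter; n is counted in quarters.
FV = PMT × [((1+r)^n − 1)/r] × (1+r) = 16,775 × [(1+r)^76 − 1] / r × (1+r) = $1,854,606.92

$1,854,606.92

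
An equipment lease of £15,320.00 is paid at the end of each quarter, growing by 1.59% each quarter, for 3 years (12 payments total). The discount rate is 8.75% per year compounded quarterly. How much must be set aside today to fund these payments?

£174,230.32

Periodic rate r = 0.0875/4 per quarter; n is counted in quarters.
Growing ordinary annuity: PV = PMT₁ × [1 − ((1+g)/(1+r))^n] / (r − g) = 15,320 × [1 − ((1+0.0159)/(1+r))^12] / (r − 0.0159) = £174,230.32.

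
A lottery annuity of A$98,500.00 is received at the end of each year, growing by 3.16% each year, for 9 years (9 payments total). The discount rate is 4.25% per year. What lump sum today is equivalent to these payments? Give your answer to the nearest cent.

Periodic rate r = 0.0425 per year.
Growing ordinary annuity: PV = PMT₁ × [1 − ((1+g)/(1+r))^n] / (r − g) = 98,500 × [1 − ((1+0.0316)/(1+r))^9] / (r − 0.0316) = A$815,649.68.

A$815,649.68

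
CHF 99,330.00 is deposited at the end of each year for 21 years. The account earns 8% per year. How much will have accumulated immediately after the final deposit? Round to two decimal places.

This is an ordinary annuity: 21 deposits of CHF 99,330.00 at the end of each year.
Periodic rate r = 0.08 per year.
FV = PMT × [((1+r)^n − 1)/r] = 99,330 × [(1+r)^21 − 1] / r = CHF 5,008,508.79

CHF 5,008,508.79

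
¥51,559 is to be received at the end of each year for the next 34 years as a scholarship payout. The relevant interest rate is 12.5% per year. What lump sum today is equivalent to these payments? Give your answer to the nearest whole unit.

¥404,952

This is an ordinary annuity: 34 payments of ¥51,559 at the end of each year.
Periodic rate r = 0.125 per year.
PV = PMT × [(1 − (1+r)^−n)/r] = 51,559 × [1 − (1+r)^−34] / r = ¥404,952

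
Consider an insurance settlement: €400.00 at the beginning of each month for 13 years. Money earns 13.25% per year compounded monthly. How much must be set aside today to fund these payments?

This is an annuity due: 156 payments of €400.00 at the beginning of each month.
Periodic rate r = 0.1325/12 per month; n is counted in months.
PV = PMT × [(1 − (1+r)^−n)/r] × (1+r) = 400 × [1 − (1+r)^−156] / r × (1+r) = €30,022.19

€30,022.19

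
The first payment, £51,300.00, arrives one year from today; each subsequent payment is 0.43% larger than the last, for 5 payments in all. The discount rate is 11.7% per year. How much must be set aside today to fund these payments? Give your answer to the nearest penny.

£187,739.36

Periodic rate r = 0.117 per year.
Growing ordinary annuity: PV = PMT₁ × [1 − ((1+g)/(1+r))^n] / (r − g) = 51,300 × [1 − ((1+0.0043)/(1+r))^5] / (r − 0.0043) = £187,739.36.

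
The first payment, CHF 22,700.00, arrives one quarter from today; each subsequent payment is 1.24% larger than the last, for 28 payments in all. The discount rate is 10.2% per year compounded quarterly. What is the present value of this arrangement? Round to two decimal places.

CHF 523,853.74

Periodic rate r = 0.102/4 per quarter; n is counted in quarters.
Growing ordinary annuity: PV = PMT₁ × [1 − ((1+g)/(1+r))^n] / (r − g) = 22,700 × [1 − ((1+0.0124)/(1+r))^28] / (r − 0.0124) = CHF 523,853.74.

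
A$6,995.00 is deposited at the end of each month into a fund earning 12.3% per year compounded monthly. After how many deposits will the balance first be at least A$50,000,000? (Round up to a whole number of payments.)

423 payments

Periodic rate r = 0.123/12 per month; n is counted in months.
Ordinary annuity FV: 50,000,000 = 6,995 × [((1+r)^n − 1)/r].
(1+r)^n = 1 + 50,000,000 × r / 6,995, so n = ln(1 + 50,000,000·r/6,995) / ln(1+r) = 422.41.
Round up to a whole number of payments: n = 423.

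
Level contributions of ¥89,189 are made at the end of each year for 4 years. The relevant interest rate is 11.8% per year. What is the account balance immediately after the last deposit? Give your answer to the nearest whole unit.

This is an ordinary annuity: 4 deposits of ¥89,189 at the end of each year.
Periodic rate r = 0.118 per year.
FV = PMT × [((1+r)^n − 1)/r] = 89,189 × [(1+r)^4 − 1] / r = ¥425,016

¥425,016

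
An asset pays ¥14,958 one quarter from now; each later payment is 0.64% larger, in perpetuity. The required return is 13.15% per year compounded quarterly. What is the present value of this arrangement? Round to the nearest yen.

¥564,986

Periodic rate r = 0.1315/4 per quarter.
Growing perpetuity (Gordon): PV = PMT₁ / (r − g) = 14,958 / (r − 0.0064) = ¥564,986.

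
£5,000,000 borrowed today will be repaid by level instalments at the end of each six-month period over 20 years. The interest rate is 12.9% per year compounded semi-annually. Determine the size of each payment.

£351,333.18

Level ordinary annuity; solve PV = PMT × [(1 − (1+r)^−n)/r] for PMT.
Periodic rate r = 0.129/2 per half-year; n is counted in half-years.
With n = 40: PMT = 5,000,000 / ([(1 − (1+r)^−n)/r]) = £351,333.18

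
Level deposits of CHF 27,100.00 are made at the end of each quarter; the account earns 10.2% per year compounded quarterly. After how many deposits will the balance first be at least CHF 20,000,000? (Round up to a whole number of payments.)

Periodic rate r = 0.102/4 per quarter; n is counted in quarters.
Ordinary annuity FV: 20,000,000 = 27,100 × [((1+r)^n − 1)/r].
(1+r)^n = 1 + 20,000,000 × r / 27,100, so n = ln(1 + 20,000,000·r/27,100) / ln(1+r) = 118.61.
Round up to a whole number of payments: n = 119.

119 payments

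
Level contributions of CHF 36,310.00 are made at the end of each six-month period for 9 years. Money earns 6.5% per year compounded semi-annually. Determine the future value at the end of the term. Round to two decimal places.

This is an ordinary annuity: 18 deposits of CHF 36,310.00 at the end of each six-month period.
Periodic rate r = 0.065/2 per half-year; n is counted in half-years.
FV = PMT × [((1+r)^n − 1)/r] = 36,310 × [(1+r)^18 − 1] / r = CHF 869,614.17

CHF 869,614.17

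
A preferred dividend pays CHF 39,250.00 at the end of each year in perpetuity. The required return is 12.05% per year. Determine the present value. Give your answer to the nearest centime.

CHF 325,726.14

Periodic rate r = 0.1205 per year.
Level perpetuity: PV = PMT / r = 39,250 / (0.1205) = CHF 325,726.14.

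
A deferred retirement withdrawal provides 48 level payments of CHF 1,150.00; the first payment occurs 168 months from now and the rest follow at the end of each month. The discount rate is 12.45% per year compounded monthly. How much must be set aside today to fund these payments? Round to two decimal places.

CHF 7,725.98

Ordinary annuity of 48 payments, first payment at period 168.
Periodic rate r = 0.1245/12 per month; n is counted in months.
The ordinary-annuity PV formula values the stream one period before the first payment (period 167); discount that back 167 periods:
PV₀ = 1,150 × [1 − (1+r)^−48] / r × (1+r)^−167 = CHF 7,725.98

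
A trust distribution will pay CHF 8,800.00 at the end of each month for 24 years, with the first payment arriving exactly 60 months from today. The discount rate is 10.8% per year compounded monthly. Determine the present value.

Ordinary annuity of 288 payments, first payment at period 60.
Periodic rate r = 0.108/12 per month; n is counted in months.
The ordinary-annuity PV formula values the stream one period before the first payment (period 59); discount that back 59 periods:
PV₀ = 8,800 × [1 − (1+r)^−288] / r × (1+r)^−59 = CHF 532,664.77

CHF 532,664.77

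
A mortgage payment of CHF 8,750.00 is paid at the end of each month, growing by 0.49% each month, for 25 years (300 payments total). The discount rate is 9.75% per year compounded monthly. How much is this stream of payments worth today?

Periodic rate r = 0.0975/12 per month; n is counted in months.
Growing ordinary annuity: PV = PMT₁ × [1 − ((1+g)/(1+r))^n] / (r − g) = 8,750 × [1 − ((1+0.0049)/(1+r))^300] / (r − 0.0049) = CHF 1,675,609.79.

CHF 1,675,609.79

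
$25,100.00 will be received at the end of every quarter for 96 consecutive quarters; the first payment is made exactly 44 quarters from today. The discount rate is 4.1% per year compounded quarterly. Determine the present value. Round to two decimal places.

$986,073.46

Ordinary annuity of 96 payments, first payment at period 44.
Periodic rate r = 0.041/4 per quarter; n is counted in quarters.
The ordinary-annuity PV formula values the stream one period before the first payment (period 43); discount that back 43 periods:
PV₀ = 25,100 × [1 − (1+r)^−96] / r × (1+r)^−43 = $986,073.46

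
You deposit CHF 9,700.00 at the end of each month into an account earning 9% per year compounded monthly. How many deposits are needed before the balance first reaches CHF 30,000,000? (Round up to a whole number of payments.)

Periodic rate r = 0.09/12 per month; n is counted in months.
Ordinary annuity FV: 30,000,000 = 9,700 × [((1+r)^n − 1)/r].
(1+r)^n = 1 + 30,000,000 × r / 9,700, so n = ln(1 + 30,000,000·r/9,700) / ln(1+r) = 426.42.
Round up to a whole number of payments: n = 427.

427 payments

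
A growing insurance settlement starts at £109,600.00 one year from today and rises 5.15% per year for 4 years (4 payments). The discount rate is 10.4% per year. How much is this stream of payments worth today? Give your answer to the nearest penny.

Periodic rate r = 0.104 per year.
Growing ordinary annuity: PV = PMT₁ × [1 − ((1+g)/(1+r))^n] / (r − g) = 109,600 × [1 − ((1+0.0515)/(1+r))^4] / (r − 0.0515) = £369,662.93.

£369,662.93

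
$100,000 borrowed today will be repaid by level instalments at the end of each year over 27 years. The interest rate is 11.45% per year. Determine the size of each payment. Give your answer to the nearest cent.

$12,097.96

Level ordinary annuity; solve PV = PMT × [(1 − (1+r)^−n)/r] for PMT.
Periodic rate r = 0.1145 per year.
With n = 27: PMT = 100,000 / ([(1 − (1+r)^−n)/r]) = $12,097.96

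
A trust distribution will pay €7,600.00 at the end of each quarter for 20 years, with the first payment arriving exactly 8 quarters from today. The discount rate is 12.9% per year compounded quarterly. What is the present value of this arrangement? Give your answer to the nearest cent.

€173,814.15

Ordinary annuity of 80 payments, first payment at period 8.
Periodic rate r = 0.129/4 per quarter; n is counted in quarters.
The ordinary-annuity PV formula values the stream one period before the first payment (period 7); discount that back 7 periods:
PV₀ = 7,600 × [1 − (1+r)^−80] / r × (1+r)^−7 = €173,814.15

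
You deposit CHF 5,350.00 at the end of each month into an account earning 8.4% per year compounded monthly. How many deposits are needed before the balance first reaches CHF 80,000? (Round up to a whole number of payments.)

Periodic rate r = 0.084/12 per month; n is counted in months.
Ordinary annuity FV: 80,000 = 5,350 × [((1+r)^n − 1)/r].
(1+r)^n = 1 + 80,000 × r / 5,350, so n = ln(1 + 80,000·r/5,350) / ln(1+r) = 14.27.
Round up to a whole number of payments: n = 15.

15 payments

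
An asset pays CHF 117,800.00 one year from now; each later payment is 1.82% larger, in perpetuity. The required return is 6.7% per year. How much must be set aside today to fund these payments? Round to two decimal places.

Periodic rate r = 0.067 per year.
Growing perpetuity (Gordon): PV = PMT₁ / (r − g) = 117,800 / (r − 0.0182) = CHF 2,413,934.43.

CHF 2,413,934.43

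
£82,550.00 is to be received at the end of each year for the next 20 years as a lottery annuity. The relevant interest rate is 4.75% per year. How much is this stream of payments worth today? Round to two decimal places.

This is an ordinary annuity: 20 payments of £82,550.00 at the end of each year.
Periodic rate r = 0.0475 per year.
PV = PMT × [(1 − (1+r)^−n)/r] = 82,550 × [1 − (1+r)^−20] / r = £1,050,916.73

£1,050,916.73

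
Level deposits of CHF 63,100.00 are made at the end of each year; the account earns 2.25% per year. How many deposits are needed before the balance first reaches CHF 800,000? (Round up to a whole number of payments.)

12 payments

Periodic rate r = 0.0225 per year.
Ordinary annuity FV: 800,000 = 63,100 × [((1+r)^n − 1)/r].
(1+r)^n = 1 + 800,000 × r / 63,100, so n = ln(1 + 800,000·r/63,100) / ln(1+r) = 11.28.
Round up to a whole number of payments: n = 12.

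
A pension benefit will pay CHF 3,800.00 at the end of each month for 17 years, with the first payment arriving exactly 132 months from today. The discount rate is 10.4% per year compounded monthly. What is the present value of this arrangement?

CHF 117,227.15

Ordinary annuity of 204 payments, first payment at period 132.
Periodic rate r = 0.104/12 per month; n is counted in months.
The ordinary-annuity PV formula values the stream one period before the first payment (period 131); discount that back 131 periods:
PV₀ = 3,800 × [1 − (1+r)^−204] / r × (1+r)^−131 = CHF 117,227.15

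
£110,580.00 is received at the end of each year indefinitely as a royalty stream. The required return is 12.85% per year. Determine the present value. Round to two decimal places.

Periodic rate r = 0.1285 per year.
Level perpetuity: PV = PMT / r = 110,580 / (0.1285) = £860,544.75.

£860,544.75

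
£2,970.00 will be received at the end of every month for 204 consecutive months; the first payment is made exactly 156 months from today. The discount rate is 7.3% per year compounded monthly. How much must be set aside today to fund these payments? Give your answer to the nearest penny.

£135,362.30

Ordinary annuity of 204 payments, first payment at period 156.
Periodic rate r = 0.073/12 per month; n is counted in months.
The ordinary-annuity PV formula values the stream one period before the first payment (period 155); discount that back 155 periods:
PV₀ = 2,970 × [1 − (1+r)^−204] / r × (1+r)^−155 = £135,362.30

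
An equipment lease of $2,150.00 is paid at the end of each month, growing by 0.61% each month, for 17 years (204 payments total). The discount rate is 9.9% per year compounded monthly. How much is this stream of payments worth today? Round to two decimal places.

Periodic rate r = 0.099/12 per month; n is counted in months.
Growing ordinary annuity: PV = PMT₁ × [1 − ((1+g)/(1+r))^n] / (r − g) = 2,150 × [1 − ((1+0.0061)/(1+r))^204] / (r − 0.0061) = $353,043.12.

$353,043.12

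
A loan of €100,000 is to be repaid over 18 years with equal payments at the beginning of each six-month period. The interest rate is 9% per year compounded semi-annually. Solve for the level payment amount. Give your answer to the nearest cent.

€5,416.82

Level annuity due; solve PV = PMT × [(1 − (1+r)^−n)/r] × (1+r) for PMT.
Periodic rate r = 0.09/2 per half-year; n is counted in half-years.
With n = 36: PMT = 100,000 / ([(1 − (1+r)^−n)/r] × (1+r)) = €5,416.82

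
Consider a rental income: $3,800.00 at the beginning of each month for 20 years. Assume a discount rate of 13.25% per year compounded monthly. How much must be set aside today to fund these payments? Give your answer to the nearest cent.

This is an annuity due: 240 payments of $3,800.00 at the beginning of each month.
Periodic rate r = 0.1325/12 per month; n is counted in months.
PV = PMT × [(1 − (1+r)^−n)/r] × (1+r) = 3,800 × [1 − (1+r)^−240] / r × (1+r) = $323,008.15

$323,008.15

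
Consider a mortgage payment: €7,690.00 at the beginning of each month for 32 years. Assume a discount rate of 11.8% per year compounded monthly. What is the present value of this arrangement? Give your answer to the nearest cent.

This is an annuity due: 384 payments of €7,690.00 at the beginning of each month.
Periodic rate r = 0.118/12 per month; n is counted in months.
PV = PMT × [(1 − (1+r)^−n)/r] × (1+r) = 7,690 × [1 − (1+r)^−384] / r × (1+r) = €771,291.17

€771,291.17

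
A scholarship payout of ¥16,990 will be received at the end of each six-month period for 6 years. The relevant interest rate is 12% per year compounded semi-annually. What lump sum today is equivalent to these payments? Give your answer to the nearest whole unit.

This is an ordinary annuity: 12 payments of ¥16,990 at the end of each six-month period.
Periodic rate r = 0.12/2 per half-year; n is counted in half-years.
PV = PMT × [(1 − (1+r)^−n)/r] = 16,990 × [1 − (1+r)^−12] / r = ¥142,442

¥142,442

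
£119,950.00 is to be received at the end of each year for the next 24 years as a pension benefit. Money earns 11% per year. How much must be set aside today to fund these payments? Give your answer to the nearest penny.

This is an ordinary annuity: 24 payments of £119,950.00 at the end of each year.
Periodic rate r = 0.11 per year.
PV = PMT × [(1 − (1+r)^−n)/r] = 119,950 × [1 − (1+r)^−24] / r = £1,001,358.98

£1,001,358.98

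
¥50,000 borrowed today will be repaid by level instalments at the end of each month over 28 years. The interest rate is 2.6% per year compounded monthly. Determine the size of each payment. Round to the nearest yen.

Level ordinary annuity; solve PV = PMT × [(1 − (1+r)^−n)/r] for PMT.
Periodic rate r = 0.026/12 per month; n is counted in months.
With n = 336: PMT = 50,000 / ([(1 − (1+r)^−n)/r]) = ¥210

¥210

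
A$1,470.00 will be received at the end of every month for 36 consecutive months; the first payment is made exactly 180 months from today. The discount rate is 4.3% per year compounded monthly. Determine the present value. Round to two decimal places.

Ordinary annuity of 36 payments, first payment at period 180.
Periodic rate r = 0.043/12 per month; n is counted in months.
The ordinary-annuity PV formula values the stream one period before the first payment (period 179); discount that back 179 periods:
PV₀ = 1,470 × [1 − (1+r)^−36] / r × (1+r)^−179 = A$26,128.54

A$26,128.54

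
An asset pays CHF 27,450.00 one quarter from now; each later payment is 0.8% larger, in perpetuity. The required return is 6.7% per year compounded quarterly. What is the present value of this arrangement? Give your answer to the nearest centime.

CHF 3,137,142.86

Periodic rate r = 0.067/4 per quarter.
Growing perpetuity (Gordon): PV = PMT₁ / (r − g) = 27,450 / (r − 0.008) = CHF 3,137,142.86.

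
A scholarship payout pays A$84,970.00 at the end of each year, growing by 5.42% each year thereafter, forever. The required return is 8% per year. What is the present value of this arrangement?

Periodic rate r = 0.08 per year.
Growing perpetuity (Gordon): PV = PMT₁ / (r − g) = 84,970 / (r − 0.0542) = A$3,293,410.85.

A$3,293,410.85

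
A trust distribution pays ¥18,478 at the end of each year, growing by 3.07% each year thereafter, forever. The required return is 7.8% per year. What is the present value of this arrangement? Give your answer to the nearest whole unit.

¥390,655

Periodic rate r = 0.078 per year.
Growing perpetuity (Gordon): PV = PMT₁ / (r − g) = 18,478 / (r − 0.0307) = ¥390,655.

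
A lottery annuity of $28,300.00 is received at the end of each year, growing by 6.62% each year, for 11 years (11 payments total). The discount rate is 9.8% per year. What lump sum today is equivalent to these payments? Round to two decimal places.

$245,828.60

Periodic rate r = 0.098 per year.
Growing ordinary annuity: PV = PMT₁ × [1 − ((1+g)/(1+r))^n] / (r − g) = 28,300 × [1 − ((1+0.0662)/(1+r))^11] / (r − 0.0662) = $245,828.60.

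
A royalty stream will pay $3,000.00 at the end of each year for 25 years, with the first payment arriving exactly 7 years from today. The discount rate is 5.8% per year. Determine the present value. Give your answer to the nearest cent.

Ordinary annuity of 25 payments, first payment at period 7.
Periodic rate r = 0.058 per year.
The ordinary-annuity PV formula values the stream one period before the first payment (period 6); discount that back 6 periods:
PV₀ = 3,000 × [1 − (1+r)^−25] / r × (1+r)^−6 = $27,870.82

$27,870.82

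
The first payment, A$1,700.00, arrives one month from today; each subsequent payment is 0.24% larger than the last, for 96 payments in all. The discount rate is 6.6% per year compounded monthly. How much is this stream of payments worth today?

A$140,678.75

Periodic rate r = 0.066/12 per month; n is counted in months.
Growing ordinary annuity: PV = PMT₁ × [1 − ((1+g)/(1+r))^n] / (r − g) = 1,700 × [1 − ((1+0.0024)/(1+r))^96] / (r − 0.0024) = A$140,678.75.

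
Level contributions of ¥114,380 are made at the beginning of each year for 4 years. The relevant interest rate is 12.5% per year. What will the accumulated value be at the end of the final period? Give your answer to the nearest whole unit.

¥619,512

This is an annuity due: 4 deposits of ¥114,380 at the beginning of each year.
Periodic rate r = 0.125 per year.
FV = PMT × [((1+r)^n − 1)/r] × (1+r) = 114,380 × [(1+r)^4 − 1] / r × (1+r) = ¥619,512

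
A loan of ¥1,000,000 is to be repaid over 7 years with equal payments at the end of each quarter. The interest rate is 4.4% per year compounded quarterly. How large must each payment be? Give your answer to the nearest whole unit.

¥41,691

Level ordinary annuity; solve PV = PMT × [(1 − (1+r)^−n)/r] for PMT.
Periodic rate r = 0.044/4 per quarter; n is counted in quarters.
With n = 28: PMT = 1,000,000 / ([(1 − (1+r)^−n)/r]) = ¥41,691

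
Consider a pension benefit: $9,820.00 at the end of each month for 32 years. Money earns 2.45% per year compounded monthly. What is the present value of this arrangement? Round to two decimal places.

$2,612,002.42

This is an ordinary annuity: 384 payments of $9,820.00 at the end of each month.
Periodic rate r = 0.0245/12 per month; n is counted in months.
PV = PMT × [(1 − (1+r)^−n)/r] = 9,820 × [1 − (1+r)^−384] / r = $2,612,002.42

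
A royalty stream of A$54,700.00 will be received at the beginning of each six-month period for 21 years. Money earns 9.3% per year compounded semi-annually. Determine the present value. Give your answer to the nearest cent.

A$1,048,559.65

This is an annuity due: 42 payments of A$54,700.00 at the beginning of each six-month period.
Periodic rate r = 0.093/2 per half-year; n is counted in half-years.
PV = PMT × [(1 − (1+r)^−n)/r] × (1+r) = 54,700 × [1 − (1+r)^−42] / r × (1+r) = A$1,048,559.65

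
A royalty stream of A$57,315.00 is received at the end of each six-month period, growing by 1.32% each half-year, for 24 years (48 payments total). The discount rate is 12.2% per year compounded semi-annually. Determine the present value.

Periodic rate r = 0.122/2 per half-year; n is counted in half-years.
Growing ordinary annuity: PV = PMT₁ × [1 − ((1+g)/(1+r))^n] / (r − g) = 57,315 × [1 − ((1+0.0132)/(1+r))^48] / (r − 0.0132) = A$1,067,877.66.

A$1,067,877.66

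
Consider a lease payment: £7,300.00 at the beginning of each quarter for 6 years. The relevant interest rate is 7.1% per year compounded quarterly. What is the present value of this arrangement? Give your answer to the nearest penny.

This is an annuity due: 24 payments of £7,300.00 at the beginning of each quarter.
Periodic rate r = 0.071/4 per quarter; n is counted in quarters.
PV = PMT × [(1 − (1+r)^−n)/r] × (1+r) = 7,300 × [1 − (1+r)^−24] / r × (1+r) = £144,170.86

£144,170.86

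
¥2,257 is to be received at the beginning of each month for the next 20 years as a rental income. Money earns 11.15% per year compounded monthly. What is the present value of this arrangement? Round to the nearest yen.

¥218,528

This is an annuity due: 240 payments of ¥2,257 at the beginning of each month.
Periodic rate r = 0.1115/12 per month; n is counted in months.
PV = PMT × [(1 − (1+r)^−n)/r] × (1+r) = 2,257 × [1 − (1+r)^−240] / r × (1+r) = ¥218,528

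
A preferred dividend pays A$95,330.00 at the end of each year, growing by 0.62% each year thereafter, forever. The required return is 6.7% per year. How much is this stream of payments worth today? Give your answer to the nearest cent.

Periodic rate r = 0.067 per year.
Growing perpetuity (Gordon): PV = PMT₁ / (r − g) = 95,330 / (r − 0.0062) = A$1,567,927.63.

A$1,567,927.63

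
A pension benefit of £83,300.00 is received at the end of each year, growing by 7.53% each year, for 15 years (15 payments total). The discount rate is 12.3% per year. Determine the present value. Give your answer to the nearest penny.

£835,632.02

Periodic rate r = 0.123 per year.
Growing ordinary annuity: PV = PMT₁ × [1 − ((1+g)/(1+r))^n] / (r − g) = 83,300 × [1 − ((1+0.0753)/(1+r))^15] / (r − 0.0753) = £835,632.02.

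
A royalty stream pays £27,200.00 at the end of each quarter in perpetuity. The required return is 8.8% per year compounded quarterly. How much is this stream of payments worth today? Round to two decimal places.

£1,236,363.64

Periodic rate r = 0.088/4 per quarter.
Level perpetuity: PV = PMT / r = 27,200 / (0.088/4) = £1,236,363.64.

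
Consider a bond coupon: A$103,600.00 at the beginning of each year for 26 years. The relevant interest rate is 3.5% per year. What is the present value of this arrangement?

A$1,811,084.91

This is an annuity due: 26 payments of A$103,600.00 at the beginning of each year.
Periodic rate r = 0.035 per year.
PV = PMT × [(1 − (1+r)^−n)/r] × (1+r) = 103,600 × [1 − (1+r)^−26] / r × (1+r) = A$1,811,084.91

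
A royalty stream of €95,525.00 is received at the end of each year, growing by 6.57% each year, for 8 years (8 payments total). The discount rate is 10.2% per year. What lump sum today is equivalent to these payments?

Periodic rate r = 0.102 per year.
Growing ordinary annuity: PV = PMT₁ × [1 − ((1+g)/(1+r))^n] / (r − g) = 95,525 × [1 − ((1+0.0657)/(1+r))^8] / (r − 0.0657) = €618,572.29.

€618,572.29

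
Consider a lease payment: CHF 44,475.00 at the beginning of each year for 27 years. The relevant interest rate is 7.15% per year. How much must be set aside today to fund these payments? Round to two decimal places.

CHF 563,223.66

This is an annuity due: 27 payments of CHF 44,475.00 at the beginning of each year.
Periodic rate r = 0.0715 per year.
PV = PMT × [(1 − (1+r)^−n)/r] × (1+r) = 44,475 × [1 − (1+r)^−27] / r × (1+r) = CHF 563,223.66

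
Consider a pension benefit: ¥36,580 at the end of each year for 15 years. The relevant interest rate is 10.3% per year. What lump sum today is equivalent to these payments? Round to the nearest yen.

¥273,530

This is an ordinary annuity: 15 payments of ¥36,580 at the end of each year.
Periodic rate r = 0.103 per year.
PV = PMT × [(1 − (1+r)^−n)/r] = 36,580 × [1 − (1+r)^−15] / r = ¥273,530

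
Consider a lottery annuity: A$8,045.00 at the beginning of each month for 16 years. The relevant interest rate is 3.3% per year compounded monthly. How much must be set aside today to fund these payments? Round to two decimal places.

A$1,202,116.10

This is an annuity due: 192 payments of A$8,045.00 at the beginning of each month.
Periodic rate r = 0.033/12 per month; n is counted in months.
PV = PMT × [(1 − (1+r)^−n)/r] × (1+r) = 8,045 × [1 − (1+r)^−192] / r × (1+r) = A$1,202,116.10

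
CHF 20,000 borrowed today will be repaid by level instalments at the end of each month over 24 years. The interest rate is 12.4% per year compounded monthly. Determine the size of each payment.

Level ordinary annuity; solve PV = PMT × [(1 − (1+r)^−n)/r] for PMT.
Periodic rate r = 0.124/12 per month; n is counted in months.
With n = 288: PMT = 20,000 / ([(1 − (1+r)^−n)/r]) = CHF 217.95

CHF 217.95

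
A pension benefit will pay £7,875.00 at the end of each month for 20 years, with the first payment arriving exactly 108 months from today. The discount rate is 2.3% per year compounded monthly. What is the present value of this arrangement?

Ordinary annuity of 240 payments, first payment at period 108.
Periodic rate r = 0.023/12 per month; n is counted in months.
The ordinary-annuity PV formula values the stream one period before the first payment (period 107); discount that back 107 periods:
PV₀ = 7,875 × [1 − (1+r)^−240] / r × (1+r)^−107 = £1,233,353.29

£1,233,353.29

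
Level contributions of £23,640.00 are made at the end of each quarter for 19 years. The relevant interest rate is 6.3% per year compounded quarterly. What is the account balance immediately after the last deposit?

£3,421,324.85

This is an ordinary annuity: 76 deposits of £23,640.00 at the end of each quarter.
Periodic rate r = 0.063/4 per quarter; n is counted in quarters.
FV = PMT × [((1+r)^n − 1)/r] = 23,640 × [(1+r)^76 − 1] / r = £3,421,324.85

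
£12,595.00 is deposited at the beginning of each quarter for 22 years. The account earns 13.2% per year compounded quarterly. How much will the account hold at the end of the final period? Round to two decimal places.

£6,470,300.58

This is an annuity due: 88 deposits of £12,595.00 at the beginning of each quarter.
Periodic rate r = 0.132/4 per quarter; n is counted in quarters.
FV = PMT × [((1+r)^n − 1)/r] × (1+r) = 12,595 × [(1+r)^88 − 1] / r × (1+r) = £6,470,300.58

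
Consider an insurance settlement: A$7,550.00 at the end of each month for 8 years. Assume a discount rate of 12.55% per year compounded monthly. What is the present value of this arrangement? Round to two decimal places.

This is an ordinary annuity: 96 payments of A$7,550.00 at the end of each month.
Periodic rate r = 0.1255/12 per month; n is counted in months.
PV = PMT × [(1 − (1+r)^−n)/r] = 7,550 × [1 − (1+r)^−96] / r = A$456,013.10

A$456,013.10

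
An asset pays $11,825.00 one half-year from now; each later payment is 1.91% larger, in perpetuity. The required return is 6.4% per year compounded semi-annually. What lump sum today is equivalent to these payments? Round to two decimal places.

$916,666.67

Periodic rate r = 0.064/2 per half-year.
Growing perpetuity (Gordon): PV = PMT₁ / (r − g) = 11,825 / (r − 0.0191) = $916,666.67.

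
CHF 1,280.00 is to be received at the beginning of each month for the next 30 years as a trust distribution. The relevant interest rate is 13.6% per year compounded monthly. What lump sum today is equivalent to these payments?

CHF 112,245.16

This is an annuity due: 360 payments of CHF 1,280.00 at the beginning of each month.
Periodic rate r = 0.136/12 per month; n is counted in months.
PV = PMT × [(1 − (1+r)^−n)/r] × (1+r) = 1,280 × [1 − (1+r)^−360] / r × (1+r) = CHF 112,245.16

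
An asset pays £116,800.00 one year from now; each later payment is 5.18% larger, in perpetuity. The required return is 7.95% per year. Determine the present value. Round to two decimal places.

£4,216,606.50

Periodic rate r = 0.0795 per year.
Growing perpetuity (Gordon): PV = PMT₁ / (r − g) = 116,800 / (r − 0.0518) = £4,216,606.50.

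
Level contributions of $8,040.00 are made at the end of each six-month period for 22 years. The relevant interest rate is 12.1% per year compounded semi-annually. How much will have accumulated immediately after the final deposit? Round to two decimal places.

$1,628,962.91

This is an ordinary annuity: 44 deposits of $8,040.00 at the end of each six-month period.
Periodic rate r = 0.121/2 per half-year; n is counted in half-years.
FV = PMT × [((1+r)^n − 1)/r] = 8,040 × [(1+r)^44 − 1] / r = $1,628,962.91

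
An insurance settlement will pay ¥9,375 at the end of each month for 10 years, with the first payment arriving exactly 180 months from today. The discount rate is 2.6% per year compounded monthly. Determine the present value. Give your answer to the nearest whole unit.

Ordinary annuity of 120 payments, first payment at period 180.
Periodic rate r = 0.026/12 per month; n is counted in months.
The ordinary-annuity PV formula values the stream one period before the first payment (period 179); discount that back 179 periods:
PV₀ = 9,375 × [1 − (1+r)^−120] / r × (1+r)^−179 = ¥671,821

¥671,821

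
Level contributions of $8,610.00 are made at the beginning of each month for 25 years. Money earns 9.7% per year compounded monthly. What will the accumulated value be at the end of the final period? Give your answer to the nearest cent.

This is an annuity due: 300 deposits of $8,610.00 at the beginning of each month.
Periodic rate r = 0.097/12 per month; n is counted in months.
FV = PMT × [((1+r)^n − 1)/r] × (1+r) = 8,610 × [(1+r)^300 − 1] / r × (1+r) = $10,944,436.77

$10,944,436.77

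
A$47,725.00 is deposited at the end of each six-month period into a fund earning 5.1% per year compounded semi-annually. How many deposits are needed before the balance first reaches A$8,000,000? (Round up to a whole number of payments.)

Periodic rate r = 0.051/2 per half-year; n is counted in half-years.
Ordinary annuity FV: 8,000,000 = 47,725 × [((1+r)^n − 1)/r].
(1+r)^n = 1 + 8,000,000 × r / 47,725, so n = ln(1 + 8,000,000·r/47,725) / ln(1+r) = 66.04.
Round up to a whole number of payments: n = 67.

67 payments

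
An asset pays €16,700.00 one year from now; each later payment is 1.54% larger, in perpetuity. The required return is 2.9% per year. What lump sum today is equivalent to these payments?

€1,227,941.18

Periodic rate r = 0.029 per year.
Growing perpetuity (Gordon): PV = PMT₁ / (r − g) = 16,700 / (r − 0.0154) = €1,227,941.18.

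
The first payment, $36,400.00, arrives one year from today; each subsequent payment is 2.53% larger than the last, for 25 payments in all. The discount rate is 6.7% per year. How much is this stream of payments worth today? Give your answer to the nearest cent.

$550,699.27

Periodic rate r = 0.067 per year.
Growing ordinary annuity: PV = PMT₁ × [1 − ((1+g)/(1+r))^n] / (r − g) = 36,400 × [1 − ((1+0.0253)/(1+r))^25] / (r − 0.0253) = $550,699.27.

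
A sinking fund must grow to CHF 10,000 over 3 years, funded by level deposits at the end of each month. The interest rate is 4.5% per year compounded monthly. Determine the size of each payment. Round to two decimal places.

CHF 259.97

Level ordinary annuity; solve FV = PMT × [((1+r)^n − 1)/r] for PMT.
Periodic rate r = 0.045/12 per month; n is counted in months.
With n = 36: PMT = 10,000 / ([((1+r)^n − 1)/r]) = CHF 259.97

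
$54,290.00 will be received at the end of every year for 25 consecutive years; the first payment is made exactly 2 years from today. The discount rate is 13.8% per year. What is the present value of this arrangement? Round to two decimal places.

Ordinary annuity of 25 payments, first payment at period 2.
Periodic rate r = 0.138 per year.
The ordinary-annuity PV formula values the stream one period before the first payment (period 1); discount that back 1 periods:
PV₀ = 54,290 × [1 − (1+r)^−25] / r × (1+r)^−1 = $332,049.00

$332,049.00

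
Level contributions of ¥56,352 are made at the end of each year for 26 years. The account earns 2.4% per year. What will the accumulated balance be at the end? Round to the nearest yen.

¥2,002,077

This is an ordinary annuity: 26 deposits of ¥56,352 at the end of each year.
Periodic rate r = 0.024 per year.
FV = PMT × [((1+r)^n − 1)/r] = 56,352 × [(1+r)^26 − 1] / r = ¥2,002,077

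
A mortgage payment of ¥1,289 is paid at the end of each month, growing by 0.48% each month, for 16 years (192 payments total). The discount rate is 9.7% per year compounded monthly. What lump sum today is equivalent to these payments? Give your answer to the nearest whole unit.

Periodic rate r = 0.097/12 per month; n is counted in months.
Growing ordinary annuity: PV = PMT₁ × [1 − ((1+g)/(1+r))^n] / (r − g) = 1,289 × [1 − ((1+0.0048)/(1+r))^192] / (r − 0.0048) = ¥182,738.

¥182,738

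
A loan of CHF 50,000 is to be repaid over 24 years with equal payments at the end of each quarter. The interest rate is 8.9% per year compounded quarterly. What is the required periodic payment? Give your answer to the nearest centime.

Level ordinary annuity; solve PV = PMT × [(1 − (1+r)^−n)/r] for PMT.
Periodic rate r = 0.089/4 per quarter; n is counted in quarters.
With n = 96: PMT = 50,000 / ([(1 − (1+r)^−n)/r]) = CHF 1,265.53

CHF 1,265.53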